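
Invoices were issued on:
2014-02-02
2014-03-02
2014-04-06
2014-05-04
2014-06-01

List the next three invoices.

2014-07-06, 2014-08-03, 2014-09-07

Gaps: 28, 35, 28, 28 days — a mix of 28 and 35. Every date is a Sunday.
Each is the 1st Sunday of its month.
July 2014 — 1st Sunday is 2014-07-06.
August 2014 — 1st Sunday is 2014-08-03.
September 2014 — 1st Sunday is 2014-09-07.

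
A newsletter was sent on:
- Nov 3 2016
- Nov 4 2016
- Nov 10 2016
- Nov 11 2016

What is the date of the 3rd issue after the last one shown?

Nov 24 2016

The gap pattern 1, 6, 1 repeats every 2 events.
These are the Thursdays and Fridays of each week.
The following Thursday is Nov 17 2016.
Next Friday: Nov 18 2016.
Next Thursday: Nov 24 2016.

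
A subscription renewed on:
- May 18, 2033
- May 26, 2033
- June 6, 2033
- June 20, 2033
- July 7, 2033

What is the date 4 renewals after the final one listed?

October 13, 2033

The spacing grows by 3 each time: 8, 11, 14, 17 days.
Next gap: 20 days. July 7, 2033 + 20 days = July 27, 2033.
Next gap: 23 days. July 27, 2033 + 23 days = August 19, 2033.
Next gap: 26 days. August 19, 2033 + 26 days = September 14, 2033.
Next gap: 29 days. September 14, 2033 + 29 days = October 13, 2033.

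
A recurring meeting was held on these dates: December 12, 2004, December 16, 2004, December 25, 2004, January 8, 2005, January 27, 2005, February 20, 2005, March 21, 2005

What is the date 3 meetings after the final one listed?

July 16, 2005

Intervals are 4, 9, 14, 19, 24, 29 days — an arithmetic progression with common difference 5.
Next gap: 34 days. March 21, 2005 + 34 days = April 24, 2005.
Next gap: 39 days. April 24, 2005 + 39 days = June 2, 2005.
Next gap: 44 days. June 2, 2005 + 44 days = July 16, 2005.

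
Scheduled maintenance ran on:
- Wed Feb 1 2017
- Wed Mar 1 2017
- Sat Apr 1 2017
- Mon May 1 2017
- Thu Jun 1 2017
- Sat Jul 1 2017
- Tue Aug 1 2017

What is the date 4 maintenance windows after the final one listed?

Fri Dec 1 2017

Gaps: 28, 31, 30, 31, 30, 31 days — not constant. Every event is on the 1st of the month.
Pattern: the 1st of each month.
September 2017: Fri Sep 1 2017.
October 2017: Sun Oct 1 2017.
Next: November 2017 → Wed Nov 1 2017.
December 2017: Fri Dec 1 2017.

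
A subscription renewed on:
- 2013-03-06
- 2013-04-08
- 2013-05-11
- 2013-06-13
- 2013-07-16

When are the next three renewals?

2013-08-18, 2013-09-20, 2013-10-23

Gaps between consecutive events: 33, 33, 33, 33 days — a constant 33-day interval.
2013-07-16 + 33 days = 2013-08-18.
2013-08-18 + 33 days = 2013-09-20.
2013-09-20 + 33 days = 2013-10-23.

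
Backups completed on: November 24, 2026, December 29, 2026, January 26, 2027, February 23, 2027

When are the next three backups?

Every date is a Tuesday; gaps 35, 28, 28 days.
Each is the last Tuesday of its month (at least one falls on the 29th or later, ruling out '4th Tuesday').
March 2027 ends with Tuesday March 30, 2027.
Last Tuesday of April 2027: April 27, 2027.
Last Tuesday of May 2027: May 25, 2027.

March 30, 2027; April 27, 2027; May 25, 2027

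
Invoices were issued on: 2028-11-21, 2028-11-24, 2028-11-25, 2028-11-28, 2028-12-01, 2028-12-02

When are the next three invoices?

Gaps: 3, 1, 3, 3, 1 days — not constant, but cyclic with period 3.
The events fall on every Tuesday, Friday and Saturday.
The following Tuesday is 2028-12-05.
The following Friday is 2028-12-08.
Next Saturday: 2028-12-09.

2028-12-05, 2028-12-08, 2028-12-09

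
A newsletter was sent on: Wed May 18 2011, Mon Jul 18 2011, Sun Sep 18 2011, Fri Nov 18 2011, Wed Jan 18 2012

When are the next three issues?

Gaps: 61, 62, 61, 61 days — not constant. Every event is on the 18th of the month.
Pattern: the 18th of every 2 months.
March 2012: Sun Mar 18 2012.
Next: May 2012 → Fri May 18 2012.
July 2012: Wed Jul 18 2012.

Sun Mar 18 2012, Fri May 18 2012, Wed Jul 18 2012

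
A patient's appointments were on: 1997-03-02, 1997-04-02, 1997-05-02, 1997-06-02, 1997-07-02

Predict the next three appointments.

The day-of-month is always 2 (31, 30, 31, 30 days between events).
So this recurs on the 2nd of each month.
Next: August 1997 → 1997-08-02.
September 1997: 1997-09-02.
Next: October 1997 → 1997-10-02.

1997-08-02, 1997-09-02, 1997-10-02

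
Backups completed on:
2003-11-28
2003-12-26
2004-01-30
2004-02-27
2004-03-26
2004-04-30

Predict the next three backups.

These are Fridays with 28, 35, 28, 28, 35-day gaps.
Each is the final Friday of its month — 2004-01-30 is past the 28th, so '4th Friday' doesn't fit.
Last Friday of May 2004: 2004-05-28.
June 2004 ends with Friday 2004-06-25.
Last Friday of July 2004: 2004-07-30.

2004-05-28, 2004-06-25, 2004-07-30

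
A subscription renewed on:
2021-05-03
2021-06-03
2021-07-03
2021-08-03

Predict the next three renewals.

2021-09-03, 2021-10-03, 2021-11-03

Gaps: 31, 30, 31 days — not constant. Every event is on the 3rd of the month.
Pattern: the 3rd of each month.
Next: September 2021 → 2021-09-03.
Next: October 2021 → 2021-10-03.
Next: November 2021 → 2021-11-03.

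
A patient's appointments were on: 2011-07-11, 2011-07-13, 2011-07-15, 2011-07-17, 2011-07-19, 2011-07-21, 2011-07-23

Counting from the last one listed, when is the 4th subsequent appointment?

2011-07-31

Every event comes 2 days after the last (2, 2, 2, 2, 2, 2).
2011-07-23 + 2 days = 2011-07-25.
2011-07-25 + 2 days = 2011-07-27.
2011-07-27 + 2 days = 2011-07-29.
2011-07-29 + 2 days = 2011-07-31.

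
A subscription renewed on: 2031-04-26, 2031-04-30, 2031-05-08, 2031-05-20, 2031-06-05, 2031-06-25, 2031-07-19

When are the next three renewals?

Intervals are 4, 8, 12, 16, 20, 24 days — an arithmetic progression with common difference 4.
Next gap: 28 days. 2031-07-19 + 28 days = 2031-08-16.
Next gap: 32 days. 2031-08-16 + 32 days = 2031-09-17.
Next gap: 36 days. 2031-09-17 + 36 days = 2031-10-23.

2031-08-16, 2031-09-17, 2031-10-23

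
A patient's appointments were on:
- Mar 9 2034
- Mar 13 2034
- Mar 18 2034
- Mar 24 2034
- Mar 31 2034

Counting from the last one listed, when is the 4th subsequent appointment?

May 8 2034

The spacing grows by 1 each time: 4, 5, 6, 7 days.
Next gap: 8 days. Mar 31 2034 + 8 days = Apr 8 2034.
Next gap: 9 days. Apr 8 2034 + 9 days = Apr 17 2034.
Next gap: 10 days. Apr 17 2034 + 10 days = Apr 27 2034.
Next gap: 11 days. Apr 27 2034 + 11 days = May 8 2034.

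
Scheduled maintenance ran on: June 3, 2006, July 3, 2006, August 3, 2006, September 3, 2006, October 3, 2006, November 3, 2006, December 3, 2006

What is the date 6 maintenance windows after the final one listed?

June 3, 2007

The day-of-month is always 3 (30, 31, 31, 30, 31, 30 days between events).
So this recurs on the 3rd of each month.
January 2007: January 3, 2007.
February 2007: February 3, 2007.
March 2007: March 3, 2007.
Next: April 2007 → April 3, 2007.
Next: May 2007 → May 3, 2007.
June 2007: June 3, 2007.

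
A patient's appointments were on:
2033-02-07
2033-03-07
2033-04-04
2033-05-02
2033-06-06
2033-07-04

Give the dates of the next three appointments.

These are Mondays at 28- or 35-day spacing (28, 28, 28, 35, 28).
The pattern: 1st Monday of the month.
1st Monday of August 2033: 2033-08-01.
1st Monday of September 2033: 2033-09-05.
1st Monday of October 2033: 2033-10-03.

2033-08-01, 2033-09-05, 2033-10-03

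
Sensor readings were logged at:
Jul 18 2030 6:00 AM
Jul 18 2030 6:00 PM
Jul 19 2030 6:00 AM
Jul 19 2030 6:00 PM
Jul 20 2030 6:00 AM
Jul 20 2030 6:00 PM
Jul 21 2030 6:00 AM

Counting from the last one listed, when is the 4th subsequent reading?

Jul 23 2030 6:00 AM

Spacing: 12, 12, 12, 12, 12, 12 h — constant 12 h.
Jul 21 2030 6:00 AM + 12 h = Jul 21 2030 6:00 PM.
Jul 21 2030 6:00 PM + 12 h = Jul 22 2030 6:00 AM.
Jul 22 2030 6:00 AM + 12 h = Jul 22 2030 6:00 PM.
Jul 22 2030 6:00 PM + 12 h = Jul 23 2030 6:00 AM.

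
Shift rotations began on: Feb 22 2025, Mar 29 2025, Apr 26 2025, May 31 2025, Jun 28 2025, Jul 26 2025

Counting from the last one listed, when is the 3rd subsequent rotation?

Oct 25 2025

All Saturdays; the gaps (35, 28, 35, 28, 28) vary with month length.
This is the last Saturday of each month.
Last Saturday of August 2025: Aug 30 2025.
September 2025 ends with Saturday Sep 27 2025.
October 2025 ends with Saturday Oct 25 2025.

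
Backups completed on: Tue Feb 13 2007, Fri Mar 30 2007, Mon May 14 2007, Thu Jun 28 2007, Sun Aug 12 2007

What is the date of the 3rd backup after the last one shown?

The spacing is 45, 45, 45, 45 days — always 45 days.
Sun Aug 12 2007 + 45 days = Wed Sep 26 2007.
Wed Sep 26 2007 + 45 days = Sat Nov 10 2007.
Sat Nov 10 2007 + 45 days = Tue Dec 25 2007.

Tue Dec 25 2007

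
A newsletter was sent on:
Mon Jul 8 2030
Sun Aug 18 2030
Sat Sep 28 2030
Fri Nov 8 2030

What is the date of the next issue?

Gaps between consecutive events: 41, 41, 41 days — a constant 41-day interval.
Fri Nov 8 2030 + 41 days = Thu Dec 19 2030.

Thu Dec 19 2030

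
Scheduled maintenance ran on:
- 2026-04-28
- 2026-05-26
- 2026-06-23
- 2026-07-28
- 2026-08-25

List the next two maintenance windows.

All dates are Tuesdays, 28, 28, 35, 28 days apart.
Specifically, the 4th Tuesday of each month.
4th Tuesday of September 2026: 2026-09-22.
4th Tuesday of October 2026: 2026-10-27.

2026-09-22, 2026-10-27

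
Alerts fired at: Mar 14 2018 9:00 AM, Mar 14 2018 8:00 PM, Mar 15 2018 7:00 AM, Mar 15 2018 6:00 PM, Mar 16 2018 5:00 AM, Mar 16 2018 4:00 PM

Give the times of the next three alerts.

The interval is a steady 11 hours (11, 11, 11, 11, 11).
Mar 16 2018 4:00 PM + 11 h = Mar 17 2018 3:00 AM.
Mar 17 2018 3:00 AM + 11 h = Mar 17 2018 2:00 PM.
Mar 17 2018 2:00 PM + 11 h = Mar 18 2018 1:00 AM.

Mar 17 2018 3:00 AM, Mar 17 2018 2:00 PM, Mar 18 2018 1:00 AM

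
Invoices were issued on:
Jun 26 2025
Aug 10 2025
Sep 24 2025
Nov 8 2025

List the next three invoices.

Dec 23 2025, Feb 6 2026, Mar 23 2026

Every event comes 45 days after the last (45, 45, 45).
Nov 8 2025 + 45 days = Dec 23 2025.
Dec 23 2025 + 45 days = Feb 6 2026.
Feb 6 2026 + 45 days = Mar 23 2026.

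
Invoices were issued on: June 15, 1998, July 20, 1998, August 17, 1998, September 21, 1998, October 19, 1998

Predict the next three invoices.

These are Mondays at 28- or 35-day spacing (35, 28, 35, 28).
The pattern: 3rd Monday of the month.
3rd Monday of November 1998: November 16, 1998.
3rd Monday of December 1998: December 21, 1998.
3rd Monday of January 1999: January 18, 1999.

November 16, 1998; December 21, 1998; January 18, 1999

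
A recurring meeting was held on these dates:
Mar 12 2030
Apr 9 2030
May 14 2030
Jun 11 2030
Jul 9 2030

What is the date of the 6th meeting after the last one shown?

Jan 14 2031

These are Tuesdays at 28- or 35-day spacing (28, 35, 28, 28).
The pattern: 2nd Tuesday of the month.
2nd Tuesday of August 2030: Aug 13 2030.
September 2030 — 2nd Tuesday is Sep 10 2030.
2nd Tuesday of October 2030: Oct 8 2030.
November 2030 — 2nd Tuesday is Nov 12 2030.
2nd Tuesday of December 2030: Dec 10 2030.
2nd Tuesday of January 2031: Jan 14 2031.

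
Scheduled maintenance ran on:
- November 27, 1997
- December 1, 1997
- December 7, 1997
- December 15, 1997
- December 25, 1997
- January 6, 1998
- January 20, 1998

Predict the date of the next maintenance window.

Intervals are 4, 6, 8, 10, 12, 14 days — an arithmetic progression with common difference 2.
Next gap: 16 days. January 20, 1998 + 16 days = February 5, 1998.

February 5, 1998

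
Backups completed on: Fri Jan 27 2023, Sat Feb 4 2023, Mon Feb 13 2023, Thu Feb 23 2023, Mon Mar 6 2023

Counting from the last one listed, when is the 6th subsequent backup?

Thu Jun 1 2023

Gaps: 8, 9, 10, 11 days — each gap is 1 larger than the previous one.
Next gap: 12 days. Mon Mar 6 2023 + 12 days = Sat Mar 18 2023.
Next gap: 13 days. Sat Mar 18 2023 + 13 days = Fri Mar 31 2023.
Next gap: 14 days. Fri Mar 31 2023 + 14 days = Fri Apr 14 2023.
Next gap: 15 days. Fri Apr 14 2023 + 15 days = Sat Apr 29 2023.
Next gap: 16 days. Sat Apr 29 2023 + 16 days = Mon May 15 2023.
Next gap: 17 days. Mon May 15 2023 + 17 days = Thu Jun 1 2023.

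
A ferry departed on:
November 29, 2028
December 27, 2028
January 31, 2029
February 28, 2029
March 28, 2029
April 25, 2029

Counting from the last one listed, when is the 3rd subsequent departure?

July 25, 2029

Every date is a Wednesday; gaps 28, 35, 28, 28, 28 days.
Each is the last Wednesday of its month (at least one falls on the 29th or later, ruling out '4th Wednesday').
May 2029 ends with Wednesday May 30, 2029.
Last Wednesday of June 2029: June 27, 2029.
Last Wednesday of July 2029: July 25, 2029.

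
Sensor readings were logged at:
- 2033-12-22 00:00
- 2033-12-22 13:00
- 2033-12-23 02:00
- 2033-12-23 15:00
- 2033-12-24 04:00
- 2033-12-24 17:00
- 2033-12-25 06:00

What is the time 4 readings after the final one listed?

2033-12-27 10:00

Gaps: 13, 13, 13, 13, 13, 13 hours — each event is 13 hours after the previous one.
2033-12-25 06:00 + 13 h = 2033-12-25 19:00.
2033-12-25 19:00 + 13 h = 2033-12-26 08:00.
2033-12-26 08:00 + 13 h = 2033-12-26 21:00.
2033-12-26 21:00 + 13 h = 2033-12-27 10:00.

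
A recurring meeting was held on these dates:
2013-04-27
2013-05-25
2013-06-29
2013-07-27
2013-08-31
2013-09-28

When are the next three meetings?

2013-10-26, 2013-11-30, 2013-12-28

These are Saturdays with 28, 35, 28, 35, 28-day gaps.
Each is the final Saturday of its month — 2013-06-29 is past the 28th, so '4th Saturday' doesn't fit.
Last Saturday of October 2013: 2013-10-26.
November 2013 ends with Saturday 2013-11-30.
Last Saturday of December 2013: 2013-12-28.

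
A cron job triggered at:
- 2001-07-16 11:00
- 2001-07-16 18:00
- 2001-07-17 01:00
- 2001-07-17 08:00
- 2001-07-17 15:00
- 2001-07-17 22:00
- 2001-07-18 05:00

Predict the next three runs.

2001-07-18 12:00, 2001-07-18 19:00, 2001-07-19 02:00

Gaps: 7, 7, 7, 7, 7, 7 hours — each event is 7 hours after the previous one.
2001-07-18 05:00 + 7 h = 2001-07-18 12:00.
2001-07-18 12:00 + 7 h = 2001-07-18 19:00.
2001-07-18 19:00 + 7 h = 2001-07-19 02:00.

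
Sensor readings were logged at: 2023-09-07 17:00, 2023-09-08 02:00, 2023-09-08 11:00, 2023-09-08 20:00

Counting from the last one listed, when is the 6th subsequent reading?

2023-09-11 02:00

Spacing: 9, 9, 9 h — constant 9 h.
2023-09-08 20:00 + 9 h = 2023-09-09 05:00.
2023-09-09 05:00 + 9 h = 2023-09-09 14:00.
2023-09-09 14:00 + 9 h = 2023-09-09 23:00.
2023-09-09 23:00 + 9 h = 2023-09-10 08:00.
2023-09-10 08:00 + 9 h = 2023-09-10 17:00.
2023-09-10 17:00 + 9 h = 2023-09-11 02:00.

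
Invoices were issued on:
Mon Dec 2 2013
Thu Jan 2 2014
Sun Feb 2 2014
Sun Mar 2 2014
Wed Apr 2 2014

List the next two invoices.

Fri May 2 2014, Mon Jun 2 2014

The day-of-month is always 2 (31, 31, 28, 31 days between events).
So this recurs on the 2nd of each month.
May 2014: Fri May 2 2014.
June 2014: Mon Jun 2 2014.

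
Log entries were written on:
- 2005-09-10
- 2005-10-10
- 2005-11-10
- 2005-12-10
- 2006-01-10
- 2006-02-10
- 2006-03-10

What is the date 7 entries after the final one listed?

2006-10-10

Each date is the 10th; the gaps (30, 31, 30, 31, 31, 28) track the month lengths.
The rule is the 10th of each month.
Next: April 2006 → 2006-04-10.
Next: May 2006 → 2006-05-10.
Next: June 2006 → 2006-06-10.
Next: July 2006 → 2006-07-10.
Next: August 2006 → 2006-08-10.
September 2006: 2006-09-10.
Next: October 2006 → 2006-10-10.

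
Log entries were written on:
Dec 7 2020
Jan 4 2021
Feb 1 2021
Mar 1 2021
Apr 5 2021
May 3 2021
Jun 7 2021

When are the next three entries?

All dates are Mondays, 28, 28, 28, 35, 28, 35 days apart.
Specifically, the 1st Monday of each month.
1st Monday of July 2021: Jul 5 2021.
1st Monday of August 2021: Aug 2 2021.
September 2021 — 1st Monday is Sep 6 2021.

Jul 5 2021, Aug 2 2021, Sep 6 2021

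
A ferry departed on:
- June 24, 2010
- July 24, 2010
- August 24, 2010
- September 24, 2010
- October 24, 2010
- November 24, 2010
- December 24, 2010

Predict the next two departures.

January 24, 2011; February 24, 2011

Each date is the 24th; the gaps (30, 31, 31, 30, 31, 30) track the month lengths.
The rule is the 24th of each month.
Next: January 2011 → January 24, 2011.
February 2011: February 24, 2011.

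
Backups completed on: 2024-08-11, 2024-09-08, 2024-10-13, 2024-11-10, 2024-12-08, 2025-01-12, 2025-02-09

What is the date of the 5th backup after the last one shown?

These are Sundays at 28- or 35-day spacing (28, 35, 28, 28, 35, 28).
The pattern: 2nd Sunday of the month.
March 2025 — 2nd Sunday is 2025-03-09.
2nd Sunday of April 2025: 2025-04-13.
2nd Sunday of May 2025: 2025-05-11.
June 2025 — 2nd Sunday is 2025-06-08.
2nd Sunday of July 2025: 2025-07-13.

2025-07-13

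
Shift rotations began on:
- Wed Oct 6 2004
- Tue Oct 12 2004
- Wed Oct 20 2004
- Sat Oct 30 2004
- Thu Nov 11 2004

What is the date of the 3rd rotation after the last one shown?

Wed Dec 29 2004

Gaps: 6, 8, 10, 12 days — each gap is 2 larger than the previous one.
Next gap: 14 days. Thu Nov 11 2004 + 14 days = Thu Nov 25 2004.
Next gap: 16 days. Thu Nov 25 2004 + 16 days = Sat Dec 11 2004.
Next gap: 18 days. Sat Dec 11 2004 + 18 days = Wed Dec 29 2004.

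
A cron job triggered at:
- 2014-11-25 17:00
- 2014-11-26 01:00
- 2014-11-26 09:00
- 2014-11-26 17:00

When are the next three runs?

Spacing: 8, 8, 8 h — constant 8 h.
2014-11-26 17:00 + 8 h = 2014-11-27 01:00.
2014-11-27 01:00 + 8 h = 2014-11-27 09:00.
2014-11-27 09:00 + 8 h = 2014-11-27 17:00.

2014-11-27 01:00, 2014-11-27 09:00, 2014-11-27 17:00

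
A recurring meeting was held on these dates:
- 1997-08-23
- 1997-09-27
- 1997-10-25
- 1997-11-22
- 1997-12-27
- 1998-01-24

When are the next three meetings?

Gaps: 35, 28, 28, 35, 28 days — a mix of 28 and 35. Every date is a Saturday.
Each is the 4th Saturday of its month.
February 1998 — 4th Saturday is 1998-02-28.
4th Saturday of March 1998: 1998-03-28.
April 1998 — 4th Saturday is 1998-04-25.

1998-02-28, 1998-03-28, 1998-04-25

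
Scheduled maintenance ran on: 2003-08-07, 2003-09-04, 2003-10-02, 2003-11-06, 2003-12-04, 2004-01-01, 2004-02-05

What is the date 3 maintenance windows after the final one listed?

Gaps: 28, 28, 35, 28, 28, 35 days — a mix of 28 and 35. Every date is a Thursday.
Each is the 1st Thursday of its month.
1st Thursday of March 2004: 2004-03-04.
1st Thursday of April 2004: 2004-04-01.
1st Thursday of May 2004: 2004-05-06.

2004-05-06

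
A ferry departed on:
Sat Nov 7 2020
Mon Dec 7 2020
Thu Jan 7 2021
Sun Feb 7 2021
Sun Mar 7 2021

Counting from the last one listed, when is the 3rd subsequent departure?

Mon Jun 7 2021

Each date is the 7th; the gaps (30, 31, 31, 28) track the month lengths.
The rule is the 7th of each month.
April 2021: Wed Apr 7 2021.
May 2021: Fri May 7 2021.
Next: June 2021 → Mon Jun 7 2021.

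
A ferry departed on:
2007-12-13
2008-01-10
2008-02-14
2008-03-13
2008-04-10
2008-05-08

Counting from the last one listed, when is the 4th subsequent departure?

2008-09-11

These are Thursdays at 28- or 35-day spacing (28, 35, 28, 28, 28).
The pattern: 2nd Thursday of the month.
June 2008 — 2nd Thursday is 2008-06-12.
2nd Thursday of July 2008: 2008-07-10.
August 2008 — 2nd Thursday is 2008-08-14.
2nd Thursday of September 2008: 2008-09-11.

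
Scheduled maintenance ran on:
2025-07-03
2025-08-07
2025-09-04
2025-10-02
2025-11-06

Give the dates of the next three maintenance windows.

2025-12-04, 2026-01-01, 2026-02-05

All dates are Thursdays, 35, 28, 28, 35 days apart.
Specifically, the 1st Thursday of each month.
December 2025 — 1st Thursday is 2025-12-04.
January 2026 — 1st Thursday is 2026-01-01.
February 2026 — 1st Thursday is 2026-02-05.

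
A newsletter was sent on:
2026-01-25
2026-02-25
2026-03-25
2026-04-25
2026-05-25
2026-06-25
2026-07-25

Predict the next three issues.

Each date is the 25th; the gaps (31, 28, 31, 30, 31, 30) track the month lengths.
The rule is the 25th of each month.
Next: August 2026 → 2026-08-25.
September 2026: 2026-09-25.
October 2026: 2026-10-25.

2026-08-25, 2026-09-25, 2026-10-25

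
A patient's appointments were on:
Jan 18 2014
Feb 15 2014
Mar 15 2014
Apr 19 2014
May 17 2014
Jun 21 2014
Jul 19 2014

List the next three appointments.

Aug 16 2014, Sep 20 2014, Oct 18 2014

Gaps: 28, 28, 35, 28, 35, 28 days — a mix of 28 and 35. Every date is a Saturday.
Each is the 3rd Saturday of its month.
August 2014 — 3rd Saturday is Aug 16 2014.
September 2014 — 3rd Saturday is Sep 20 2014.
3rd Saturday of October 2014: Oct 18 2014.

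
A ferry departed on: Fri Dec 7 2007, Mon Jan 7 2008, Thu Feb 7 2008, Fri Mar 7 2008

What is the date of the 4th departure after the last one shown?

Mon Jul 7 2008

Gaps: 31, 31, 29 days — not constant. Every event is on the 7th of the month.
Pattern: the 7th of each month.
April 2008: Mon Apr 7 2008.
May 2008: Wed May 7 2008.
Next: June 2008 → Sat Jun 7 2008.
Next: July 2008 → Mon Jul 7 2008.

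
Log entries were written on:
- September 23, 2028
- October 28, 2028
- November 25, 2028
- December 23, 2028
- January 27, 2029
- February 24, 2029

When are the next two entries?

March 24, 2029; April 28, 2029

Gaps: 35, 28, 28, 35, 28 days — a mix of 28 and 35. Every date is a Saturday.
Each is the 4th Saturday of its month.
March 2029 — 4th Saturday is March 24, 2029.
April 2029 — 4th Saturday is April 28, 2029.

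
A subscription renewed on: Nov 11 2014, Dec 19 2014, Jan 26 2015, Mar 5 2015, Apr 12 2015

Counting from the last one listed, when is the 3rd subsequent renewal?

The spacing is 38, 38, 38, 38 days — always 38 days.
Apr 12 2015 + 38 days = May 20 2015.
May 20 2015 + 38 days = Jun 27 2015.
Jun 27 2015 + 38 days = Aug 4 2015.

Aug 4 2015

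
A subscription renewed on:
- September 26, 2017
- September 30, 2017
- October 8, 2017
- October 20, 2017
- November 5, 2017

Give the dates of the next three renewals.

The spacing grows by 4 each time: 4, 8, 12, 16 days.
Next gap: 20 days. November 5, 2017 + 20 days = November 25, 2017.
Next gap: 24 days. November 25, 2017 + 24 days = December 19, 2017.
Next gap: 28 days. December 19, 2017 + 28 days = January 16, 2018.

November 25, 2017; December 19, 2017; January 16, 2018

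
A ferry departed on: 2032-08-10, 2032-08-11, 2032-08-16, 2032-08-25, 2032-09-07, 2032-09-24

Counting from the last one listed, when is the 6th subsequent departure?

2033-03-29

Gaps: 1, 5, 9, 13, 17 days — each gap is 4 larger than the previous one.
Next gap: 21 days. 2032-09-24 + 21 days = 2032-10-15.
Next gap: 25 days. 2032-10-15 + 25 days = 2032-11-09.
Next gap: 29 days. 2032-11-09 + 29 days = 2032-12-08.
Next gap: 33 days. 2032-12-08 + 33 days = 2033-01-10.
Next gap: 37 days. 2033-01-10 + 37 days = 2033-02-16.
Next gap: 41 days. 2033-02-16 + 41 days = 2033-03-29.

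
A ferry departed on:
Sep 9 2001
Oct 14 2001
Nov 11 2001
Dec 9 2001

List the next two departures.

Jan 13 2002, Feb 10 2002

Gaps: 35, 28, 28 days — a mix of 28 and 35. Every date is a Sunday.
Each is the 2nd Sunday of its month.
2nd Sunday of January 2002: Jan 13 2002.
2nd Sunday of February 2002: Feb 10 2002.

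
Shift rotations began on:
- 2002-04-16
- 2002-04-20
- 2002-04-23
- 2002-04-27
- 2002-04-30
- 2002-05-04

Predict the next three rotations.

Every event lands on a Tuesday or Saturday (gaps cycle 4, 3, 4, 3, 4).
So the schedule is: every Tuesday and Saturday.
The following Tuesday is 2002-05-07.
The following Saturday is 2002-05-11.
Next Tuesday: 2002-05-14.

2002-05-07, 2002-05-11, 2002-05-14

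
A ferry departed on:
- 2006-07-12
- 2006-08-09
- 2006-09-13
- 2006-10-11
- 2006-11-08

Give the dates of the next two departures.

Gaps: 28, 35, 28, 28 days — a mix of 28 and 35. Every date is a Wednesday.
Each is the 2nd Wednesday of its month.
December 2006 — 2nd Wednesday is 2006-12-13.
2nd Wednesday of January 2007: 2007-01-10.

2006-12-13, 2007-01-10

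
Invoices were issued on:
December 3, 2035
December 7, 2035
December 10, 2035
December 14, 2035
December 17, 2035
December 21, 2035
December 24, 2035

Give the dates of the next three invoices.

The gap pattern 4, 3, 4, 3, 4, 3 repeats every 2 events.
These are the Mondays and Fridays of each week.
Next Friday: December 28, 2035.
The following Monday is December 31, 2035.
The following Friday is January 4, 2036.

December 28, 2035; December 31, 2035; January 4, 2036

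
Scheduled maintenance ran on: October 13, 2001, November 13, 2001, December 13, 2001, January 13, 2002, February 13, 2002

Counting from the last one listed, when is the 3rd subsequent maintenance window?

Each date is the 13th; the gaps (31, 30, 31, 31) track the month lengths.
The rule is the 13th of each month.
March 2002: March 13, 2002.
April 2002: April 13, 2002.
May 2002: May 13, 2002.

May 13, 2002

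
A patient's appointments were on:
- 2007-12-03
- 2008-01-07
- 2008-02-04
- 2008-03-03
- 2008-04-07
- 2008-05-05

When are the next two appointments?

These are Mondays at 28- or 35-day spacing (35, 28, 28, 35, 28).
The pattern: 1st Monday of the month.
1st Monday of June 2008: 2008-06-02.
July 2008 — 1st Monday is 2008-07-07.

2008-06-02, 2008-07-07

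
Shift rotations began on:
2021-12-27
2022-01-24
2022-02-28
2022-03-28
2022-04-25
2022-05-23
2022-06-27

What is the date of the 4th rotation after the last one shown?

These are Mondays at 28- or 35-day spacing (28, 35, 28, 28, 28, 35).
The pattern: 4th Monday of the month.
July 2022 — 4th Monday is 2022-07-25.
August 2022 — 4th Monday is 2022-08-22.
4th Monday of September 2022: 2022-09-26.
October 2022 — 4th Monday is 2022-10-24.

2022-10-24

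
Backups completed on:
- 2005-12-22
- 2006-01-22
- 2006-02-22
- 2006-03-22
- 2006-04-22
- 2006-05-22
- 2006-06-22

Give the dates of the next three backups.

Gaps: 31, 31, 28, 31, 30, 31 days — not constant. Every event is on the 22nd of the month.
Pattern: the 22nd of each month.
July 2006: 2006-07-22.
Next: August 2006 → 2006-08-22.
September 2006: 2006-09-22.

2006-07-22, 2006-08-22, 2006-09-22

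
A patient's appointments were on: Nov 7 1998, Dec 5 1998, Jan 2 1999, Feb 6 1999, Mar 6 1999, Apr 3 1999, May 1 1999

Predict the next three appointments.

Jun 5 1999, Jul 3 1999, Aug 7 1999

These are Saturdays at 28- or 35-day spacing (28, 28, 35, 28, 28, 28).
The pattern: 1st Saturday of the month.
1st Saturday of June 1999: Jun 5 1999.
July 1999 — 1st Saturday is Jul 3 1999.
1st Saturday of August 1999: Aug 7 1999.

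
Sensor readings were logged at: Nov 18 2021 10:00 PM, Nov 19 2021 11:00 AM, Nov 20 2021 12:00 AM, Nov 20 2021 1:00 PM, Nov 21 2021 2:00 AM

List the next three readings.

The interval is a steady 13 hours (13, 13, 13, 13).
Nov 21 2021 2:00 AM + 13 h = Nov 21 2021 3:00 PM.
Nov 21 2021 3:00 PM + 13 h = Nov 22 2021 4:00 AM.
Nov 22 2021 4:00 AM + 13 h = Nov 22 2021 5:00 PM.

Nov 21 2021 3:00 PM, Nov 22 2021 4:00 AM, Nov 22 2021 5:00 PM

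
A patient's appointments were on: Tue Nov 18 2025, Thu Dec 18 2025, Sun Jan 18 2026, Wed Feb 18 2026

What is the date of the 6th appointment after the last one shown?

Gaps: 30, 31, 31 days — not constant. Every event is on the 18th of the month.
Pattern: the 18th of each month.
Next: March 2026 → Wed Mar 18 2026.
April 2026: Sat Apr 18 2026.
May 2026: Mon May 18 2026.
Next: June 2026 → Thu Jun 18 2026.
July 2026: Sat Jul 18 2026.
August 2026: Tue Aug 18 2026.

Tue Aug 18 2026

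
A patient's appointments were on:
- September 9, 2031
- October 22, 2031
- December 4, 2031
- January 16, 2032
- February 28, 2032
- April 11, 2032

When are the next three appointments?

Gaps between consecutive events: 43, 43, 43, 43, 43 days — a constant 43-day interval.
April 11, 2032 + 43 days = May 24, 2032.
May 24, 2032 + 43 days = July 6, 2032.
July 6, 2032 + 43 days = August 18, 2032.

May 24, 2032; July 6, 2032; August 18, 2032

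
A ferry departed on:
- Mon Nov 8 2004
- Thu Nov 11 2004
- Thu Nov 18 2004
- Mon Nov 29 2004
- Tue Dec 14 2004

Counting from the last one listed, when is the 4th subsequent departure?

Thu Mar 24 2005

The spacing grows by 4 each time: 3, 7, 11, 15 days.
Next gap: 19 days. Tue Dec 14 2004 + 19 days = Sun Jan 2 2005.
Next gap: 23 days. Sun Jan 2 2005 + 23 days = Tue Jan 25 2005.
Next gap: 27 days. Tue Jan 25 2005 + 27 days = Mon Feb 21 2005.
Next gap: 31 days. Mon Feb 21 2005 + 31 days = Thu Mar 24 2005.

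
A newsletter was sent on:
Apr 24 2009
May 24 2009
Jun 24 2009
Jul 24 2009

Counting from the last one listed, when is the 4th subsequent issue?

Gaps: 30, 31, 30 days — not constant. Every event is on the 24th of the month.
Pattern: the 24th of each month.
August 2009: Aug 24 2009.
September 2009: Sep 24 2009.
Next: October 2009 → Oct 24 2009.
November 2009: Nov 24 2009.

Nov 24 2009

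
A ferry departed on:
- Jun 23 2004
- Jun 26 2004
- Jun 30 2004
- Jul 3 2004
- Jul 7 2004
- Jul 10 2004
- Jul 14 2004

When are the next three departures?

Jul 17 2004, Jul 21 2004, Jul 24 2004

The gap pattern 3, 4, 3, 4, 3, 4 repeats every 2 events.
These are the Wednesdays and Saturdays of each week.
The following Saturday is Jul 17 2004.
Next Wednesday: Jul 21 2004.
Next Saturday: Jul 24 2004.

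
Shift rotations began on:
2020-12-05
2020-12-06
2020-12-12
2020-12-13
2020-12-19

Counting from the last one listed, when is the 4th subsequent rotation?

2021-01-02

Every event lands on a Saturday or Sunday (gaps cycle 1, 6, 1, 6).
So the schedule is: every Saturday and Sunday.
The following Sunday is 2020-12-20.
The following Saturday is 2020-12-26.
Next Sunday: 2020-12-27.
The following Saturday is 2021-01-02.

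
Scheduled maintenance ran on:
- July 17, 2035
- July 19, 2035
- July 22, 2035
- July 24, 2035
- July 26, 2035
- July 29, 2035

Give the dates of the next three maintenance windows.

Gaps: 2, 3, 2, 2, 3 days — not constant, but cyclic with period 3.
The events fall on every Tuesday, Thursday and Sunday.
The following Tuesday is July 31, 2035.
Next Thursday: August 2, 2035.
Next Sunday: August 5, 2035.

July 31, 2035; August 2, 2035; August 5, 2035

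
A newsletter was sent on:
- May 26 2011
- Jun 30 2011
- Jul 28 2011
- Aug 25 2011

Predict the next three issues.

All Thursdays; the gaps (35, 28, 28) vary with month length.
This is the last Thursday of each month.
September 2011 ends with Thursday Sep 29 2011.
October 2011 ends with Thursday Oct 27 2011.
Last Thursday of November 2011: Nov 24 2011.

Sep 29 2011, Oct 27 2011, Nov 24 2011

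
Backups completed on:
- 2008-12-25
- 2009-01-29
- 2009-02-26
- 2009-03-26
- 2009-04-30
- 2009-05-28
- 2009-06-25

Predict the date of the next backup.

These are Thursdays with 35, 28, 28, 35, 28, 28-day gaps.
Each is the final Thursday of its month — 2009-01-29 is past the 28th, so '4th Thursday' doesn't fit.
July 2009 ends with Thursday 2009-07-30.

2009-07-30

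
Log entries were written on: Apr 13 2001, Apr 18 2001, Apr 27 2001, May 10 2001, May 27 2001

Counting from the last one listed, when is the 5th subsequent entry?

Intervals are 5, 9, 13, 17 days — an arithmetic progression with common difference 4.
Next gap: 21 days. May 27 2001 + 21 days = Jun 17 2001.
Next gap: 25 days. Jun 17 2001 + 25 days = Jul 12 2001.
Next gap: 29 days. Jul 12 2001 + 29 days = Aug 10 2001.
Next gap: 33 days. Aug 10 2001 + 33 days = Sep 12 2001.
Next gap: 37 days. Sep 12 2001 + 37 days = Oct 19 2001.

Oct 19 2001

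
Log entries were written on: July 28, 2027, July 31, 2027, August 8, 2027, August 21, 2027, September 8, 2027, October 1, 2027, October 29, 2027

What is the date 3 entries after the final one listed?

February 20, 2028

Intervals are 3, 8, 13, 18, 23, 28 days — an arithmetic progression with common difference 5.
Next gap: 33 days. October 29, 2027 + 33 days = December 1, 2027.
Next gap: 38 days. December 1, 2027 + 38 days = January 8, 2028.
Next gap: 43 days. January 8, 2028 + 43 days = February 20, 2028.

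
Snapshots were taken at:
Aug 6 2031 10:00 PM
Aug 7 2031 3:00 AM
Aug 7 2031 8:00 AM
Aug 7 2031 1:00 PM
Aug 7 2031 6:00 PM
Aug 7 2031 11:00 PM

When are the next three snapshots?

Aug 8 2031 4:00 AM, Aug 8 2031 9:00 AM, Aug 8 2031 2:00 PM

The interval is a steady 5 hours (5, 5, 5, 5, 5).
Aug 7 2031 11:00 PM + 5 h = Aug 8 2031 4:00 AM.
Aug 8 2031 4:00 AM + 5 h = Aug 8 2031 9:00 AM.
Aug 8 2031 9:00 AM + 5 h = Aug 8 2031 2:00 PM.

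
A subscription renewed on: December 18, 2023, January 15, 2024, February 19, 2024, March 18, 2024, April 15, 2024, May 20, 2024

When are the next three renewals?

Gaps: 28, 35, 28, 28, 35 days — a mix of 28 and 35. Every date is a Monday.
Each is the 3rd Monday of its month.
June 2024 — 3rd Monday is June 17, 2024.
July 2024 — 3rd Monday is July 15, 2024.
3rd Monday of August 2024: August 19, 2024.

June 17, 2024; July 15, 2024; August 19, 2024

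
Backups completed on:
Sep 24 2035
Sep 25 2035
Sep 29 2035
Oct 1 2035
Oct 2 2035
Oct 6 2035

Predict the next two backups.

Oct 8 2035, Oct 9 2035

Every event lands on a Monday or Tuesday or Saturday (gaps cycle 1, 4, 2, 1, 4).
So the schedule is: every Monday, Tuesday and Saturday.
Next Monday: Oct 8 2035.
The following Tuesday is Oct 9 2035.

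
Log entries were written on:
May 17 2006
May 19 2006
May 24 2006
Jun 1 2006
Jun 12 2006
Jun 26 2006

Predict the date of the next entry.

Jul 13 2006

The spacing grows by 3 each time: 2, 5, 8, 11, 14 days.
Next gap: 17 days. Jun 26 2006 + 17 days = Jul 13 2006.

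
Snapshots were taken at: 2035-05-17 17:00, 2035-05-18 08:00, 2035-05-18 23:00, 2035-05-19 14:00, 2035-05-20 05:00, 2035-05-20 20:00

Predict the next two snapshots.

Spacing: 15, 15, 15, 15, 15 h — constant 15 h.
2035-05-20 20:00 + 15 h = 2035-05-21 11:00.
2035-05-21 11:00 + 15 h = 2035-05-22 02:00.

2035-05-21 11:00, 2035-05-22 02:00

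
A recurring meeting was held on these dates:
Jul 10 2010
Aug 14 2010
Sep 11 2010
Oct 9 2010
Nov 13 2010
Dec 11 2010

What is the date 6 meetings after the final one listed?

Jun 11 2011

These are Saturdays at 28- or 35-day spacing (35, 28, 28, 35, 28).
The pattern: 2nd Saturday of the month.
2nd Saturday of January 2011: Jan 8 2011.
2nd Saturday of February 2011: Feb 12 2011.
March 2011 — 2nd Saturday is Mar 12 2011.
2nd Saturday of April 2011: Apr 9 2011.
2nd Saturday of May 2011: May 14 2011.
2nd Saturday of June 2011: Jun 11 2011.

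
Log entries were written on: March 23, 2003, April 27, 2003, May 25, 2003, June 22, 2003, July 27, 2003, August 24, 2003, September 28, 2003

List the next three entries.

Gaps: 35, 28, 28, 35, 28, 35 days — a mix of 28 and 35. Every date is a Sunday.
Each is the 4th Sunday of its month.
4th Sunday of October 2003: October 26, 2003.
4th Sunday of November 2003: November 23, 2003.
December 2003 — 4th Sunday is December 28, 2003.

October 26, 2003; November 23, 2003; December 28, 2003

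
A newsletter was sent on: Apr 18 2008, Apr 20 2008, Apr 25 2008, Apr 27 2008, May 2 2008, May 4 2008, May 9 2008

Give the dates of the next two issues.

Gaps: 2, 5, 2, 5, 2, 5 days — not constant, but cyclic with period 2.
The events fall on every Friday and Sunday.
Next Sunday: May 11 2008.
The following Friday is May 16 2008.

May 11 2008, May 16 2008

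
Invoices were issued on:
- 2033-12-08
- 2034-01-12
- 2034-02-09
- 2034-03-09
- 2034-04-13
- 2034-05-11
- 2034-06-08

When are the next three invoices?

2034-07-13, 2034-08-10, 2034-09-14

These are Thursdays at 28- or 35-day spacing (35, 28, 28, 35, 28, 28).
The pattern: 2nd Thursday of the month.
July 2034 — 2nd Thursday is 2034-07-13.
August 2034 — 2nd Thursday is 2034-08-10.
September 2034 — 2nd Thursday is 2034-09-14.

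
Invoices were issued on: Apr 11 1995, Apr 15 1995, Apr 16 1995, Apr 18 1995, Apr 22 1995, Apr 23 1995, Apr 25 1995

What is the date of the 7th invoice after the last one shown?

The gap pattern 4, 1, 2, 4, 1, 2 repeats every 3 events.
These are the Tuesdays, Saturdays and Sundays of each week.
The following Saturday is Apr 29 1995.
Next Sunday: Apr 30 1995.
Next Tuesday: May 2 1995.
Next Saturday: May 6 1995.
Next Sunday: May 7 1995.
The following Tuesday is May 9 1995.
Next Saturday: May 13 1995.

May 13 1995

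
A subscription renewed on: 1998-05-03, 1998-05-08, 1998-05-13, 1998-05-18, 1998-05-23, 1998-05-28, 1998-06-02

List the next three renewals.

1998-06-07, 1998-06-12, 1998-06-17

The spacing is 5, 5, 5, 5, 5, 5 days — always 5 days.
1998-06-02 + 5 days = 1998-06-07.
1998-06-07 + 5 days = 1998-06-12.
1998-06-12 + 5 days = 1998-06-17.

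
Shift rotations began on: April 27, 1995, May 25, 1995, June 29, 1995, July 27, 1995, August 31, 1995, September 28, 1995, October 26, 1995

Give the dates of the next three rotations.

These are Thursdays with 28, 35, 28, 35, 28, 28-day gaps.
Each is the final Thursday of its month — June 29, 1995 is past the 28th, so '4th Thursday' doesn't fit.
November 1995 ends with Thursday November 30, 1995.
Last Thursday of December 1995: December 28, 1995.
January 1996 ends with Thursday January 25, 1996.

November 30, 1995; December 28, 1995; January 25, 1996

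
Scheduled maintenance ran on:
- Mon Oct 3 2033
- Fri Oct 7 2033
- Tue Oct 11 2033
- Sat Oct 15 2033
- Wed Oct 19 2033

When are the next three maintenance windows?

Sun Oct 23 2033, Thu Oct 27 2033, Mon Oct 31 2033

Gaps between consecutive events: 4, 4, 4, 4 days — a constant 4-day interval.
Wed Oct 19 2033 + 4 days = Sun Oct 23 2033.
Sun Oct 23 2033 + 4 days = Thu Oct 27 2033.
Thu Oct 27 2033 + 4 days = Mon Oct 31 2033.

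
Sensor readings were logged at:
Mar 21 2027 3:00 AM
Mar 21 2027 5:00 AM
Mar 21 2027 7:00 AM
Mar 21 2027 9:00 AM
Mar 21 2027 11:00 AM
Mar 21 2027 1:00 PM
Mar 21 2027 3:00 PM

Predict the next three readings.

Spacing: 2, 2, 2, 2, 2, 2 h — constant 2 h.
Mar 21 2027 3:00 PM + 2 h = Mar 21 2027 5:00 PM.
Mar 21 2027 5:00 PM + 2 h = Mar 21 2027 7:00 PM.
Mar 21 2027 7:00 PM + 2 h = Mar 21 2027 9:00 PM.

Mar 21 2027 5:00 PM, Mar 21 2027 7:00 PM, Mar 21 2027 9:00 PM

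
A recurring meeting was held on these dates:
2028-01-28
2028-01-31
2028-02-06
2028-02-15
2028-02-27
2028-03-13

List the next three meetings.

Gaps: 3, 6, 9, 12, 15 days — each gap is 3 larger than the previous one.
Next gap: 18 days. 2028-03-13 + 18 days = 2028-03-31.
Next gap: 21 days. 2028-03-31 + 21 days = 2028-04-21.
Next gap: 24 days. 2028-04-21 + 24 days = 2028-05-15.

2028-03-31, 2028-04-21, 2028-05-15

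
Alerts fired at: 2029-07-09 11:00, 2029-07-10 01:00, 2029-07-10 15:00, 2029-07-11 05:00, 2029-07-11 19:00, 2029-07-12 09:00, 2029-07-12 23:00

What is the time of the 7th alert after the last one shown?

2029-07-17 01:00

The interval is a steady 14 hours (14, 14, 14, 14, 14, 14).
2029-07-12 23:00 + 14 h = 2029-07-13 13:00.
2029-07-13 13:00 + 14 h = 2029-07-14 03:00.
2029-07-14 03:00 + 14 h = 2029-07-14 17:00.
2029-07-14 17:00 + 14 h = 2029-07-15 07:00.
2029-07-15 07:00 + 14 h = 2029-07-15 21:00.
2029-07-15 21:00 + 14 h = 2029-07-16 11:00.
2029-07-16 11:00 + 14 h = 2029-07-17 01:00.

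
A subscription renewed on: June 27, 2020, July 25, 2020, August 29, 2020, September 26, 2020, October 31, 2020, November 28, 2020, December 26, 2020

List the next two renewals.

Every date is a Saturday; gaps 28, 35, 28, 35, 28, 28 days.
Each is the last Saturday of its month (at least one falls on the 29th or later, ruling out '4th Saturday').
January 2021 ends with Saturday January 30, 2021.
Last Saturday of February 2021: February 27, 2021.

January 30, 2021; February 27, 2021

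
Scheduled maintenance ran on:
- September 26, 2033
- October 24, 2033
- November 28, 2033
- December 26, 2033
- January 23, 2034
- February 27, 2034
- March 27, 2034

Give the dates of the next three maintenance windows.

These are Mondays at 28- or 35-day spacing (28, 35, 28, 28, 35, 28).
The pattern: 4th Monday of the month.
April 2034 — 4th Monday is April 24, 2034.
4th Monday of May 2034: May 22, 2034.
June 2034 — 4th Monday is June 26, 2034.

April 24, 2034; May 22, 2034; June 26, 2034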